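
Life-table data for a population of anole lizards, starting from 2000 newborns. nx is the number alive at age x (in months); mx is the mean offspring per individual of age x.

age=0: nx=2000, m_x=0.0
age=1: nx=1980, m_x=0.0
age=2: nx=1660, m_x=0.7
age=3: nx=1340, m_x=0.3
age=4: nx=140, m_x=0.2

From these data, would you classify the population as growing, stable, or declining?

declining

lx = nx/n0 = nx/2000: 1, 0.99, 0.83, 0.67, 0.07
R0 = Σ lx·mx = 0 + 0 + 0.581 + 0.201 + 0.014 = 0.796
R0 < 1, so the population is declining.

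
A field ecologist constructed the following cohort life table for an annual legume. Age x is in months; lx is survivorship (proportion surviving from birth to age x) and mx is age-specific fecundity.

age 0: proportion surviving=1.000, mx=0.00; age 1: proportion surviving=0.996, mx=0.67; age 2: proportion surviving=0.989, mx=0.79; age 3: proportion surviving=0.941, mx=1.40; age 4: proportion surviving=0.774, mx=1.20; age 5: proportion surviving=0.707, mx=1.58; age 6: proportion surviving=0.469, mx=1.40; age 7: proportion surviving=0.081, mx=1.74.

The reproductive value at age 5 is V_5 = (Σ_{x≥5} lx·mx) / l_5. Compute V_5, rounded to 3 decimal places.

lx·mx for x ≥ 5: 1.11706, 0.6566, 0.14094 → sum = 1.9146
V_5 = 1.9146 / l_5 = 1.9146 / 0.707 = 2.708062… → 2.708

2.708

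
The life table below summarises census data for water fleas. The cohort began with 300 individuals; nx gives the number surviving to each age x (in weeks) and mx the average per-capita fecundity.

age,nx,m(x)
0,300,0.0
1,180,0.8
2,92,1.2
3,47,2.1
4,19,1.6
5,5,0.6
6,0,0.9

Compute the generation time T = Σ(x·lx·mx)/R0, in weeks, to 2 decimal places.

2.06

lx = nx/n0 = nx/300: 1, 0.6, 0.30667…, 0.15667…, 0.06333…, 0.01667…, 0
lx·mx: 0, 0.48, 0.368…, 0.329…, 0.101333…, 0.01…, 0 → R0 = 1.288333…
x·lx·mx: 0, 0.48, 0.736…, 0.987…, 0.405333…, 0.05…, 0 → Σ = 2.658333…
T = 2.658333… / 1.288333… = 2.063389… → 2.06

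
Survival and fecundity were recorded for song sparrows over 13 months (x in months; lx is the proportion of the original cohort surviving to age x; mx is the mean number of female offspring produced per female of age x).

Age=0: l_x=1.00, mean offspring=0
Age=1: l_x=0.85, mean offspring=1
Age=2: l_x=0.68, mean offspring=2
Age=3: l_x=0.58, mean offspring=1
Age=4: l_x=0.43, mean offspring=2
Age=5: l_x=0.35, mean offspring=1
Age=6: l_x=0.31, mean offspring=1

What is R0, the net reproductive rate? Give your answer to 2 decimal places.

lx·mx by age: 0, 0.85, 1.36, 0.58, 0.86, 0.35, 0.31
R0 = Σ lx·mx = 4.31 → 4.31

4.31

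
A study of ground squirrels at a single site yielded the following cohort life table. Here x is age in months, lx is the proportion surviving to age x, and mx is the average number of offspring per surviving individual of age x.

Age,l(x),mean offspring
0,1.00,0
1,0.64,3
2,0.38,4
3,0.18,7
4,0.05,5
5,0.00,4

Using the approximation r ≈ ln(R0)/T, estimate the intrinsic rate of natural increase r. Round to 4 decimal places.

0.8128

R0 = Σ lx·mx = 0 + 1.92 + 1.52 + 1.26 + 0.25 + 0 = 4.95
Σ x·lx·mx = 9.74; T = 9.74/4.95 = 1.96768…
r ≈ ln(R0)/T = ln(4.95)/1.96768… = 0.81283… → 0.8128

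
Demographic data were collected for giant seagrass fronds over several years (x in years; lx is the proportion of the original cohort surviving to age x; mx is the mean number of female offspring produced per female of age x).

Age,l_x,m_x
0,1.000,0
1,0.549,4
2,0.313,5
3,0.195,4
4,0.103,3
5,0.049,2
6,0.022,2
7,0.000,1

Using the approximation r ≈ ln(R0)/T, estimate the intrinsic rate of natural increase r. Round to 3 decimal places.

0.831

R0 = Σ lx·mx = 0 + 2.196 + 1.565 + 0.78 + 0.309 + 0.098 + 0.044 + 0 = 4.992
Σ x·lx·mx = 9.656; T = 9.656/4.992 = 1.93429…
r ≈ ln(R0)/T = ln(4.992)/1.93429… = 0.83123… → 0.831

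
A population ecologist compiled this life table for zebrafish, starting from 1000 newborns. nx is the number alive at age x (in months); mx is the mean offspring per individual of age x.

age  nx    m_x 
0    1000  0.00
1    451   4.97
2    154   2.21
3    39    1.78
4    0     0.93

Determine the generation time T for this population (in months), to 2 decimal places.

lx = nx/n0 = nx/1000: 1, 0.451, 0.154, 0.039, 0
lx·mx: 0, 2.24147, 0.34034, 0.06942, 0 → R0 = 2.65123
x·lx·mx: 0, 2.24147, 0.68068, 0.20826, 0 → Σ = 3.13041
T = 3.13041 / 2.65123 = 1.180739… → 1.18

1.18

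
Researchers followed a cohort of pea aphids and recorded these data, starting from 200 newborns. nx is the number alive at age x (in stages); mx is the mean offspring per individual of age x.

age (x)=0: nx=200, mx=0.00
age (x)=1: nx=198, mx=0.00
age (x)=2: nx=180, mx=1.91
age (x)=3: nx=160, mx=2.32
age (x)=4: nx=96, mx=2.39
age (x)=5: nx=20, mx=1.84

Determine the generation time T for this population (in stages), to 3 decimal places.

lx = nx/n0 = nx/200: 1, 0.99, 0.9, 0.8, 0.48, 0.1
lx·mx: 0, 0, 1.719, 1.856, 1.1472, 0.184 → R0 = 4.9062
x·lx·mx: 0, 0, 3.438, 5.568, 4.5888, 0.92 → Σ = 14.5148
T = 14.5148 / 4.9062 = 2.958461… → 2.958

2.958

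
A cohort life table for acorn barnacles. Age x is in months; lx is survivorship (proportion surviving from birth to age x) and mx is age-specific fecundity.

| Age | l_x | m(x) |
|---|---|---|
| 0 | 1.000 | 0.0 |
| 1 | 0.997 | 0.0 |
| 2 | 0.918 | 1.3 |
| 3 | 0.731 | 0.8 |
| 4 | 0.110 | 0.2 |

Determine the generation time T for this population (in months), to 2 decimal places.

lx·mx: 0, 0, 1.1934, 0.5848, 0.022 → R0 = 1.8002
x·lx·mx: 0, 0, 2.3868, 1.7544, 0.088 → Σ = 4.2292
T = 4.2292 / 1.8002 = 2.349295… → 2.35

2.35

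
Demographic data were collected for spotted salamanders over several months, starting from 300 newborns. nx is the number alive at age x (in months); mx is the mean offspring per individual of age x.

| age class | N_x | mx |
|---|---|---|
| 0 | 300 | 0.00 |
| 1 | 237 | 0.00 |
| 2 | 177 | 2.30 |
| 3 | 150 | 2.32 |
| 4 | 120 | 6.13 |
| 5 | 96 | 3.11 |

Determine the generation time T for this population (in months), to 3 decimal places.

3.517

lx = nx/n0 = nx/300: 1, 0.79, 0.59, 0.5, 0.4, 0.32
lx·mx: 0, 0, 1.357, 1.16, 2.452, 0.9952 → R0 = 5.9642
x·lx·mx: 0, 0, 2.714, 3.48, 9.808, 4.976 → Σ = 20.978
T = 20.978 / 5.9642 = 3.51732… → 3.517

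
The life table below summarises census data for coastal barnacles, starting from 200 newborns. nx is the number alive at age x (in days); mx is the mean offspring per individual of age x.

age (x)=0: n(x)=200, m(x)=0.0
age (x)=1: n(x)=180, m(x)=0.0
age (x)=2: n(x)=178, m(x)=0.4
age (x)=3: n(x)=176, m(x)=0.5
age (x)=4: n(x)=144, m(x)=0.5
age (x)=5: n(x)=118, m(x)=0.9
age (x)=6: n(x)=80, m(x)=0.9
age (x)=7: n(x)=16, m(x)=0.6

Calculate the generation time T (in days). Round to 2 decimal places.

4.12

lx = nx/n0 = nx/200: 1, 0.9, 0.89, 0.88, 0.72, 0.59, 0.4, 0.08
lx·mx: 0, 0, 0.356, 0.44, 0.36, 0.531, 0.36, 0.048 → R0 = 2.095
x·lx·mx: 0, 0, 0.712, 1.32, 1.44, 2.655, 2.16, 0.336 → Σ = 8.623
T = 8.623 / 2.095 = 4.11599… → 4.12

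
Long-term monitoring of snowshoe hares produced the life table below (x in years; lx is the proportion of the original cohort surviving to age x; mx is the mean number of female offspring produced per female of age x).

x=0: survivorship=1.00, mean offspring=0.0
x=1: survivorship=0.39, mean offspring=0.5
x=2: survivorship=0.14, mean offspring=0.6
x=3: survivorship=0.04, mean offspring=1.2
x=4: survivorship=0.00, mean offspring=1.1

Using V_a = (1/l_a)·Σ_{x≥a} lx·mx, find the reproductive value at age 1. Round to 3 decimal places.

0.838

lx·mx for x ≥ 1: 0.195, 0.084, 0.048, 0 → sum = 0.327
V_1 = 0.327 / l_1 = 0.327 / 0.39 = 0.838462… → 0.838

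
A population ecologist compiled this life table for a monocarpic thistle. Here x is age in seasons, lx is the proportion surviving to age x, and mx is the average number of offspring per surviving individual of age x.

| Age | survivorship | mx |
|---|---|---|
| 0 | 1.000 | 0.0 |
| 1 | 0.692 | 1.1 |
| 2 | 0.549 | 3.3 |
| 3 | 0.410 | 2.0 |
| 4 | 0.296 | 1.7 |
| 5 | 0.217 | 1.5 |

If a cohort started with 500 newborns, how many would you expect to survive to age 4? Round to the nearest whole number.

Expected survivors = N0 · l_4 = 500 × 0.296 = 148 → 148

148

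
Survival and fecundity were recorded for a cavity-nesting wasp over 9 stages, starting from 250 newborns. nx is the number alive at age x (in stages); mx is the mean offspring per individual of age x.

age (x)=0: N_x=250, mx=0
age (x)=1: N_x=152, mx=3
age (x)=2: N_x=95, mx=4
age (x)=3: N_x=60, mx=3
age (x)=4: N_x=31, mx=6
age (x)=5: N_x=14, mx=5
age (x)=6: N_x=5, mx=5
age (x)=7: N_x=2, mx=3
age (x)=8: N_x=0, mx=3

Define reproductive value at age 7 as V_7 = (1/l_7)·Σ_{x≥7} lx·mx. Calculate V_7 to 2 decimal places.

3.00

lx = nx/n0 = nx/250: 1, 0.608, 0.38, 0.24, 0.124, 0.056, 0.02, 0.008, 0
lx·mx for x ≥ 7: 0.024, 0 → sum = 0.024
V_7 = 0.024 / l_7 = 0.024 / 0.008 = 3 → 3.00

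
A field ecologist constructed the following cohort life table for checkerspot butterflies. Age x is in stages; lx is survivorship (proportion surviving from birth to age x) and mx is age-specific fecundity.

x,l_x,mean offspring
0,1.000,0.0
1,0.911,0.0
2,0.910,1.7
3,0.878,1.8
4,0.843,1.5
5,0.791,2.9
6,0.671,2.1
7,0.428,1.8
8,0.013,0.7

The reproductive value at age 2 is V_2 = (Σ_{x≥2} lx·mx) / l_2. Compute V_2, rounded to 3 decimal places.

9.752

lx·mx for x ≥ 2: 1.547, 1.5804, 1.2645, 2.2939, 1.4091, 0.7704, 0.0091 → sum = 8.8744
V_2 = 8.8744 / l_2 = 8.8744 / 0.91 = 9.752088… → 9.752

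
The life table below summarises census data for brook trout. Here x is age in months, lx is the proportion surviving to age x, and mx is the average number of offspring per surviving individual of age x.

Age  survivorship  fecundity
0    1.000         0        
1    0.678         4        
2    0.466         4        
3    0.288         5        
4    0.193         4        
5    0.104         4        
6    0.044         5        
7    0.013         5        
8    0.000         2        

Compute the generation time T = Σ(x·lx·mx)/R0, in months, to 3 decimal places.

2.364

lx·mx: 0, 2.712, 1.864, 1.44, 0.772, 0.416, 0.22, 0.065, 0 → R0 = 7.489
x·lx·mx: 0, 2.712, 3.728, 4.32, 3.088, 2.08, 1.32, 0.455, 0 → Σ = 17.703
T = 17.703 / 7.489 = 2.363867… → 2.364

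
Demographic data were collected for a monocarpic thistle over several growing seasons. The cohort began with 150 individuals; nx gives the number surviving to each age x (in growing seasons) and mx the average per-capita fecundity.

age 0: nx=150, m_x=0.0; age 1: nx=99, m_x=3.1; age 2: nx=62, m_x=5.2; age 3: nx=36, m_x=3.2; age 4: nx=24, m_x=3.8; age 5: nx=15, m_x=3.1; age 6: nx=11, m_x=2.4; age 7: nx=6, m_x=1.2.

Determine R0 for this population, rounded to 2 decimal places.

lx = nx/n0 = nx/150: 1, 0.66, 0.41333…, 0.24, 0.16, 0.1, 0.07333…, 0.04
lx·mx by age: 0, 2.046, 2.149333…, 0.768, 0.608, 0.31, 0.176…, 0.048
R0 = Σ lx·mx = 6.105333… → 6.11

6.11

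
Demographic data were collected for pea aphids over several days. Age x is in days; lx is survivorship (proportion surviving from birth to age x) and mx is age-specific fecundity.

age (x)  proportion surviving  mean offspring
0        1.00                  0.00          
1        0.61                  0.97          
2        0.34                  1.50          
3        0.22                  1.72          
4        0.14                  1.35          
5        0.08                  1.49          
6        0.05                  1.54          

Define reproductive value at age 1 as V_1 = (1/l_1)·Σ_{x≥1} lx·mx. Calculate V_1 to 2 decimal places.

lx·mx for x ≥ 1: 0.5917, 0.51, 0.3784, 0.189, 0.1192, 0.077 → sum = 1.8653
V_1 = 1.8653 / l_1 = 1.8653 / 0.61 = 3.057869… → 3.06

3.06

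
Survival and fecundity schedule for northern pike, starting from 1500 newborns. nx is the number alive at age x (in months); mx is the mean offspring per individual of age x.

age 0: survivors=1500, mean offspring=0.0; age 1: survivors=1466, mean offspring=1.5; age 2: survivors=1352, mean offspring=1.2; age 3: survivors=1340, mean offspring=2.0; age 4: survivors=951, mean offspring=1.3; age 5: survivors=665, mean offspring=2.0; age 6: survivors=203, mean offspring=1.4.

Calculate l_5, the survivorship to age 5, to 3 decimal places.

0.443

l_5 = n_5/n_0 = 665/1500 = 0.443333… → 0.443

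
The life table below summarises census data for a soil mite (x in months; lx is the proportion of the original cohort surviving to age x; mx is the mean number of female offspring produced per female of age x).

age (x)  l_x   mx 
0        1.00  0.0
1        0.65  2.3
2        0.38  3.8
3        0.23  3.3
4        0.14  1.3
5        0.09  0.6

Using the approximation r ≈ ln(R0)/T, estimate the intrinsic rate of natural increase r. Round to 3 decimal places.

R0 = Σ lx·mx = 0 + 1.495 + 1.444 + 0.759 + 0.182 + 0.054 = 3.934
Σ x·lx·mx = 7.658; T = 7.658/3.934 = 1.94662…
r ≈ ln(R0)/T = ln(3.934)/1.94662… = 0.70361… → 0.704

0.704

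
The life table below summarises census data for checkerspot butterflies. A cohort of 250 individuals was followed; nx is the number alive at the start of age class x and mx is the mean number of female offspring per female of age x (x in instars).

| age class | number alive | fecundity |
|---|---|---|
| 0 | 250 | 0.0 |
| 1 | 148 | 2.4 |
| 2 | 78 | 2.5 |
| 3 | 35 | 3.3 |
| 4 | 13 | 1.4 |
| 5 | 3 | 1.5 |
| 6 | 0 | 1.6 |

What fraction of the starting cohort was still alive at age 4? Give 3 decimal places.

l_4 = n_4/n_0 = 13/250 = 0.052 → 0.052

0.052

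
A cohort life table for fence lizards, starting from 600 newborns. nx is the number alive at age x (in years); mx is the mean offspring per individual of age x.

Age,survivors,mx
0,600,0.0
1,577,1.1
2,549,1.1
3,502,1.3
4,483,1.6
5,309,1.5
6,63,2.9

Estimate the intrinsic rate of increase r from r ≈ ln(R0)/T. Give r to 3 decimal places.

0.549

lx = nx/n0 = nx/600: 1, 0.96167…, 0.915, 0.83667…, 0.805, 0.515, 0.105
R0 = Σ lx·mx = 0 + 1.05783… + 1.0065 + 1.08767… + 1.288 + 0.7725 + 0.3045 = 5.517…
Σ x·lx·mx = 17.175333…; T = 17.175333…/5.517… = 3.11317…
r ≈ ln(R0)/T = ln(5.517…)/3.11317… = 0.54858… → 0.549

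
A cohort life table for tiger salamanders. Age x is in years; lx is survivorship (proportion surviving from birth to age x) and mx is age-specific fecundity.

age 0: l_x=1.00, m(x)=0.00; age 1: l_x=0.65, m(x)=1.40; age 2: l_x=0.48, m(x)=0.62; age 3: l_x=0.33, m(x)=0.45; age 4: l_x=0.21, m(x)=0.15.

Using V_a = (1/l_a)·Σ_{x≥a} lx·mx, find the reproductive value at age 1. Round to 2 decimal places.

lx·mx for x ≥ 1: 0.91, 0.2976, 0.1485, 0.0315 → sum = 1.3876
V_1 = 1.3876 / l_1 = 1.3876 / 0.65 = 2.134769… → 2.13

2.13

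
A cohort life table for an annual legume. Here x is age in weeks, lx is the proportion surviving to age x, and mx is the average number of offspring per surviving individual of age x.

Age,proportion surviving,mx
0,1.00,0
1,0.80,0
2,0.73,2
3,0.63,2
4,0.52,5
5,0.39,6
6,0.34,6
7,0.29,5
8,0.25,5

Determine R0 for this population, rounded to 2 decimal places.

lx·mx by age: 0, 0, 1.46, 1.26, 2.6, 2.34, 2.04, 1.45, 1.25
R0 = Σ lx·mx = 12.4 → 12.40

12.40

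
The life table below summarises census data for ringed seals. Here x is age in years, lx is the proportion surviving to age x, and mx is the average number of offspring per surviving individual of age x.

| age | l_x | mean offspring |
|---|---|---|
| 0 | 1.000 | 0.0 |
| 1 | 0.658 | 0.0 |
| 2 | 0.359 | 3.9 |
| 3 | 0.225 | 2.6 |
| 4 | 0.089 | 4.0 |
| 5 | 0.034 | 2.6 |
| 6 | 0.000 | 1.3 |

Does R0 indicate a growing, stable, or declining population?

growing

R0 = Σ lx·mx = 0 + 0 + 1.4001 + 0.585 + 0.356 + 0.0884 + 0 = 2.4295
R0 > 1, so the population is growing.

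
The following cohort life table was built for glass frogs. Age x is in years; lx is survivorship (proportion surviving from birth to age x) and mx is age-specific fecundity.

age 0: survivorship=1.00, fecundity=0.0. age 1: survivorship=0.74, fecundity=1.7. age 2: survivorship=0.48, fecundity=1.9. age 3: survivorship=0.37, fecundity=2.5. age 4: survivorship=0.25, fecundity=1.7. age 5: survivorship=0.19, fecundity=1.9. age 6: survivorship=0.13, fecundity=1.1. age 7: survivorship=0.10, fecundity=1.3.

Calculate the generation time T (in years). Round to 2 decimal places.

2.68

lx·mx: 0, 1.258, 0.912, 0.925, 0.425, 0.361, 0.143, 0.13 → R0 = 4.154
x·lx·mx: 0, 1.258, 1.824, 2.775, 1.7, 1.805, 0.858, 0.91 → Σ = 11.13
T = 11.13 / 4.154 = 2.679345… → 2.68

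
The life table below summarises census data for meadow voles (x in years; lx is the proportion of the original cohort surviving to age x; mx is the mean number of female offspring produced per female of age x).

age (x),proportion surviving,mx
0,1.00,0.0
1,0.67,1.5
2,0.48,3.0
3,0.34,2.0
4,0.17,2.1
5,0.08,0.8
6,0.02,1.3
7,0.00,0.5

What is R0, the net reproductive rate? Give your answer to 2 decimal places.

lx·mx by age: 0, 1.005, 1.44, 0.68, 0.357, 0.064, 0.026, 0
R0 = Σ lx·mx = 3.572 → 3.57

3.57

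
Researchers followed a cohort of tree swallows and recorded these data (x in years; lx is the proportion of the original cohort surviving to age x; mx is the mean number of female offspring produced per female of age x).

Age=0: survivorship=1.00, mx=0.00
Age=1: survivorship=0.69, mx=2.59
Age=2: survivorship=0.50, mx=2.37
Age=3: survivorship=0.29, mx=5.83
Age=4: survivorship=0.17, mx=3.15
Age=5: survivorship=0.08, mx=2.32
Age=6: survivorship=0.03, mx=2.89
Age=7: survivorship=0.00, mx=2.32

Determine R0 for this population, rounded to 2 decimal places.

5.47

lx·mx by age: 0, 1.7871, 1.185, 1.6907, 0.5355, 0.1856, 0.0867, 0
R0 = Σ lx·mx = 5.4706 → 5.47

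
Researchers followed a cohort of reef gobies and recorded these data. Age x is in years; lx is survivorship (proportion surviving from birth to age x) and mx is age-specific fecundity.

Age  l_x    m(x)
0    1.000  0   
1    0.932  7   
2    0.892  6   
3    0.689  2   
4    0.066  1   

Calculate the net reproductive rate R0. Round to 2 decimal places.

lx·mx by age: 0, 6.524, 5.352, 1.378, 0.066
R0 = Σ lx·mx = 13.32 → 13.32

13.32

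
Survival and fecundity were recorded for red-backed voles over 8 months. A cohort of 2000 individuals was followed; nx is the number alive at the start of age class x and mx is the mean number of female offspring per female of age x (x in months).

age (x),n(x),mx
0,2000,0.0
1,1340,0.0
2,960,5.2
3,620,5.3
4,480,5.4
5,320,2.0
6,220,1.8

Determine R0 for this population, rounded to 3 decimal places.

5.953

lx = nx/n0 = nx/2000: 1, 0.67, 0.48, 0.31, 0.24, 0.16, 0.11
lx·mx by age: 0, 0, 2.496, 1.643, 1.296, 0.32, 0.198
R0 = Σ lx·mx = 5.953 → 5.953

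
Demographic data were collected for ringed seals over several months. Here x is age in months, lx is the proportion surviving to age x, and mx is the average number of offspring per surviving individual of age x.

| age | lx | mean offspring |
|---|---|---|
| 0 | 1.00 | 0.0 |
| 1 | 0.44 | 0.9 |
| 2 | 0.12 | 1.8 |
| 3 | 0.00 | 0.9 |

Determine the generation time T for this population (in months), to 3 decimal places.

lx·mx: 0, 0.396, 0.216, 0 → R0 = 0.612
x·lx·mx: 0, 0.396, 0.432, 0 → Σ = 0.828
T = 0.828 / 0.612 = 1.352941… → 1.353

1.353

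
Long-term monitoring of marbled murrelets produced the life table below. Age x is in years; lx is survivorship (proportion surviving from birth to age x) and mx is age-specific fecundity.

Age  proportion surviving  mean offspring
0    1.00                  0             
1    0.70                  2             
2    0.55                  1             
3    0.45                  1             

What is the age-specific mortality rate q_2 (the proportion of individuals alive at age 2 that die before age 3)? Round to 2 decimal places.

q_2 = (l_2 − l_3) / l_2 = (0.55 − 0.45) / 0.55
     = 0.1 / 0.55 = 0.181818… → 0.18

0.18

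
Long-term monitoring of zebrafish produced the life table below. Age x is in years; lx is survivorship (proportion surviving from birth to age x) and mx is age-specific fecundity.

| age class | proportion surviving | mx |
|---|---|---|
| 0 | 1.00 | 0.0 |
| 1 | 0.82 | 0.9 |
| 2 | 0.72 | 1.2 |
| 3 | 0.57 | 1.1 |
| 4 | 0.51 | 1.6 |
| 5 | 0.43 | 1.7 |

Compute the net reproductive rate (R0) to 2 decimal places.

lx·mx by age: 0, 0.738, 0.864, 0.627, 0.816, 0.731
R0 = Σ lx·mx = 3.776 → 3.78

3.78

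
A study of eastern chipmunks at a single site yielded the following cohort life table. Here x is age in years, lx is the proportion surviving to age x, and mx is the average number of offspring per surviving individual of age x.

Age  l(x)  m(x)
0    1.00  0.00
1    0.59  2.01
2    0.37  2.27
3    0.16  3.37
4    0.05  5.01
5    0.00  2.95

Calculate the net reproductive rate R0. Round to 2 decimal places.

lx·mx by age: 0, 1.1859, 0.8399, 0.5392, 0.2505, 0
R0 = Σ lx·mx = 2.8155 → 2.82

2.82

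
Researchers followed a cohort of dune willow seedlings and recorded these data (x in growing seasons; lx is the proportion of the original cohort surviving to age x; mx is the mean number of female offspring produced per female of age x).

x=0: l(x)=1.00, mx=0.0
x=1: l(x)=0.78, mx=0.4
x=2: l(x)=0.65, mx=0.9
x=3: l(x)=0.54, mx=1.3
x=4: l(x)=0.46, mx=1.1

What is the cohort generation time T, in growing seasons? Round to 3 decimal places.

2.666

lx·mx: 0, 0.312, 0.585, 0.702, 0.506 → R0 = 2.105
x·lx·mx: 0, 0.312, 1.17, 2.106, 2.024 → Σ = 5.612
T = 5.612 / 2.105 = 2.666033… → 2.666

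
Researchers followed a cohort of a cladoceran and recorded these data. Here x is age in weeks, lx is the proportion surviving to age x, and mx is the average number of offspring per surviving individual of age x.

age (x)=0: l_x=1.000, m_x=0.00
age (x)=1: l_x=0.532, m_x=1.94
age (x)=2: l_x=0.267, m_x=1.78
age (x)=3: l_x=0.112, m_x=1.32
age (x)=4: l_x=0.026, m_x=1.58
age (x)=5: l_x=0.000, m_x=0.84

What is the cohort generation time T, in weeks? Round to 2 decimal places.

lx·mx: 0, 1.03208, 0.47526, 0.14784, 0.04108, 0 → R0 = 1.69626
x·lx·mx: 0, 1.03208, 0.95052, 0.44352, 0.16432, 0 → Σ = 2.59044
T = 2.59044 / 1.69626 = 1.527148… → 1.53

1.53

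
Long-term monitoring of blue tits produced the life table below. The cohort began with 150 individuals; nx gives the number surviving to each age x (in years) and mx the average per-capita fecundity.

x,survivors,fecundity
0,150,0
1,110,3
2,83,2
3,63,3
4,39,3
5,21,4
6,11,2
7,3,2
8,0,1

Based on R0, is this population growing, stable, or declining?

growing

lx = nx/n0 = nx/150: 1, 0.73333…, 0.55333…, 0.42, 0.26, 0.14, 0.07333…, 0.02, 0
R0 = Σ lx·mx = 0 + 2.2… + 1.106667… + 1.26 + 0.78 + 0.56 + 0.146667… + 0.04 + 0 = 6.093333…
R0 > 1, so the population is growing.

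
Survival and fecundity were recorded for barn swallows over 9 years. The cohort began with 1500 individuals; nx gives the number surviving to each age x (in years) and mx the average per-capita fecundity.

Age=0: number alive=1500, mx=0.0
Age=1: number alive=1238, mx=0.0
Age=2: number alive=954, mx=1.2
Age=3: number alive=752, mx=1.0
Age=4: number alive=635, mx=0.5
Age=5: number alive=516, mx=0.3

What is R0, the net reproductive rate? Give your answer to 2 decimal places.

1.58

lx = nx/n0 = nx/1500: 1, 0.82533…, 0.636, 0.50133…, 0.42333…, 0.344
lx·mx by age: 0, 0, 0.7632, 0.501333…, 0.211667…, 0.1032
R0 = Σ lx·mx = 1.5794… → 1.58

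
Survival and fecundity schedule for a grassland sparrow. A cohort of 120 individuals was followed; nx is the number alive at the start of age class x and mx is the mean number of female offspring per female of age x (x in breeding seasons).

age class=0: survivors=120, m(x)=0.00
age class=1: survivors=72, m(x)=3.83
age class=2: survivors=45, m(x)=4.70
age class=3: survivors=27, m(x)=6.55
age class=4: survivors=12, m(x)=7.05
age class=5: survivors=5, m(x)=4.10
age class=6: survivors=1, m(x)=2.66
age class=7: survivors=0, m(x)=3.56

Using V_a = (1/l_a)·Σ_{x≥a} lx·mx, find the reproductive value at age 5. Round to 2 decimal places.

4.63

lx = nx/n0 = nx/120: 1, 0.6, 0.375, 0.225, 0.1, 0.04167…, 0.00833…, 0
lx·mx for x ≥ 5: 0.170833…, 0.022167…, 0 → sum = 0.193…
V_5 = 0.193… / l_5 = 0.193… / 0.041667… = 4.632… → 4.63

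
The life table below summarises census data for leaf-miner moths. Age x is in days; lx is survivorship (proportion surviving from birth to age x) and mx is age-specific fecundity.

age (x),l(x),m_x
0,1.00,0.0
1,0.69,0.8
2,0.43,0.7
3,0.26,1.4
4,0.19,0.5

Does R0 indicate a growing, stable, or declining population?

R0 = Σ lx·mx = 0 + 0.552 + 0.301 + 0.364 + 0.095 = 1.312
R0 > 1, so the population is growing.

growing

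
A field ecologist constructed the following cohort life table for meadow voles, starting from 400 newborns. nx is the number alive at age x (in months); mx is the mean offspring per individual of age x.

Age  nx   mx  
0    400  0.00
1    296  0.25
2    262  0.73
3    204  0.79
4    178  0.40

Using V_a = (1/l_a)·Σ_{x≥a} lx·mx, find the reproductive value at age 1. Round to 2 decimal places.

1.68

lx = nx/n0 = nx/400: 1, 0.74, 0.655, 0.51, 0.445
lx·mx for x ≥ 1: 0.185, 0.47815, 0.4029, 0.178 → sum = 1.24405
V_1 = 1.24405 / l_1 = 1.24405 / 0.74 = 1.681149… → 1.68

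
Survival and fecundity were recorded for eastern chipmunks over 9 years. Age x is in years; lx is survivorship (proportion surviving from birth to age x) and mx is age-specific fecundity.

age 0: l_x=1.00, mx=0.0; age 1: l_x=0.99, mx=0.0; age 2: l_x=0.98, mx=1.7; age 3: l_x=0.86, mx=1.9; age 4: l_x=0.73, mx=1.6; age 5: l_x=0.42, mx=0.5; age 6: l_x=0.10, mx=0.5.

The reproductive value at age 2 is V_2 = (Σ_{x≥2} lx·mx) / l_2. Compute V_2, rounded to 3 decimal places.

lx·mx for x ≥ 2: 1.666, 1.634, 1.168, 0.21, 0.05 → sum = 4.728
V_2 = 4.728 / l_2 = 4.728 / 0.98 = 4.82449… → 4.824

4.824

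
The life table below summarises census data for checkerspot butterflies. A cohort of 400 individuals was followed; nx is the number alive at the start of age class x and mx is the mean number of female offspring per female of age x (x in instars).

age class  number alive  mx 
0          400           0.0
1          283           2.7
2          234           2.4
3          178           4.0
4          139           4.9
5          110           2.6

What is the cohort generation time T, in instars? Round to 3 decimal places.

2.722

lx = nx/n0 = nx/400: 1, 0.7075, 0.585, 0.445, 0.3475, 0.275
lx·mx: 0, 1.91025, 1.404, 1.78, 1.70275, 0.715 → R0 = 7.512
x·lx·mx: 0, 1.91025, 2.808, 5.34, 6.811, 3.575 → Σ = 20.44425
T = 20.44425 / 7.512 = 2.721546… → 2.722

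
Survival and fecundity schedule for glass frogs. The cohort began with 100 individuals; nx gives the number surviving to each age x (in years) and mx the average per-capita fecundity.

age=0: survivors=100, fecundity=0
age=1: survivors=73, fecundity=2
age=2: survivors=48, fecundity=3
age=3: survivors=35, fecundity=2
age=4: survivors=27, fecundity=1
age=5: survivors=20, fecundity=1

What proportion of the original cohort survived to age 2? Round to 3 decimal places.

0.480

l_2 = n_2/n_0 = 48/100 = 0.48 → 0.480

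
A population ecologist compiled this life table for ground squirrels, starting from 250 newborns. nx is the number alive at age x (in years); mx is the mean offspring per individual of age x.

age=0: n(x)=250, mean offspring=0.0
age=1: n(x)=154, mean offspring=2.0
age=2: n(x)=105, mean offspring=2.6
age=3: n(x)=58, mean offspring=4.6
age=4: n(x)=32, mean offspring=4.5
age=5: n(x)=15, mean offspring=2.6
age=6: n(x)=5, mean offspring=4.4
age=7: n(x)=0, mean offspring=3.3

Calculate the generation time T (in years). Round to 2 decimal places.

2.43

lx = nx/n0 = nx/250: 1, 0.616, 0.42, 0.232, 0.128, 0.06, 0.02, 0
lx·mx: 0, 1.232, 1.092, 1.0672, 0.576, 0.156, 0.088, 0 → R0 = 4.2112
x·lx·mx: 0, 1.232, 2.184, 3.2016, 2.304, 0.78, 0.528, 0 → Σ = 10.2296
T = 10.2296 / 4.2112 = 2.429141… → 2.43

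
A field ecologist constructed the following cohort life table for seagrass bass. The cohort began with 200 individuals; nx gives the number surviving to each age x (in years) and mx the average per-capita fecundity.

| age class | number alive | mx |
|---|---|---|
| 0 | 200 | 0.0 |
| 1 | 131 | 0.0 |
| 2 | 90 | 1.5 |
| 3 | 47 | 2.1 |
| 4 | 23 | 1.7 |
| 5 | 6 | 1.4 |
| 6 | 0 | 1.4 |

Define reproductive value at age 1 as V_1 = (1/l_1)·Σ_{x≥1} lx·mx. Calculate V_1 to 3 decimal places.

lx = nx/n0 = nx/200: 1, 0.655, 0.45, 0.235, 0.115, 0.03, 0
lx·mx for x ≥ 1: 0, 0.675, 0.4935, 0.1955, 0.042, 0 → sum = 1.406
V_1 = 1.406 / l_1 = 1.406 / 0.655 = 2.146565… → 2.147

2.147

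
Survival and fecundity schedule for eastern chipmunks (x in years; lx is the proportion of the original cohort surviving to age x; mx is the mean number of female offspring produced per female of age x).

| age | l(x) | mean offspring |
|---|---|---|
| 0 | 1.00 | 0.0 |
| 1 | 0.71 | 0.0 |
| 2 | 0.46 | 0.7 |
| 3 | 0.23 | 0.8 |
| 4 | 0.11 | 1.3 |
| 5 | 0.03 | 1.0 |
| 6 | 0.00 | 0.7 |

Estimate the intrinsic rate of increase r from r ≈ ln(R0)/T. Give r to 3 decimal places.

-0.137

R0 = Σ lx·mx = 0 + 0 + 0.322 + 0.184 + 0.143 + 0.03 + 0 = 0.679
Σ x·lx·mx = 1.918; T = 1.918/0.679 = 2.82474…
r ≈ ln(R0)/T = ln(0.679)/2.82474… = -0.13705… → -0.137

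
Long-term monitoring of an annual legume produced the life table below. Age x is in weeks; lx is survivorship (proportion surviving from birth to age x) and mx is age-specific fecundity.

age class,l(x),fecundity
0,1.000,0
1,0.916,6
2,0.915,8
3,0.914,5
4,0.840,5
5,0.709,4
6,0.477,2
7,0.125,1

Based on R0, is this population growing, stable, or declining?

R0 = Σ lx·mx = 0 + 5.496 + 7.32 + 4.57 + 4.2 + 2.836 + 0.954 + 0.125 = 25.501
R0 > 1, so the population is growing.

growing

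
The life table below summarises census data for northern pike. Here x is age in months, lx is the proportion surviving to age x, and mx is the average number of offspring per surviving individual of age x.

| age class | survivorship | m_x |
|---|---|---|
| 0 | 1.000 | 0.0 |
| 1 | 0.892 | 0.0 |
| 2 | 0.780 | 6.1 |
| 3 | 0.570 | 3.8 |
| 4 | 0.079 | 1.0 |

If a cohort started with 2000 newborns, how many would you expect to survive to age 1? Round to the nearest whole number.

1784

Expected survivors = N0 · l_1 = 2000 × 0.892 = 1784 → 1784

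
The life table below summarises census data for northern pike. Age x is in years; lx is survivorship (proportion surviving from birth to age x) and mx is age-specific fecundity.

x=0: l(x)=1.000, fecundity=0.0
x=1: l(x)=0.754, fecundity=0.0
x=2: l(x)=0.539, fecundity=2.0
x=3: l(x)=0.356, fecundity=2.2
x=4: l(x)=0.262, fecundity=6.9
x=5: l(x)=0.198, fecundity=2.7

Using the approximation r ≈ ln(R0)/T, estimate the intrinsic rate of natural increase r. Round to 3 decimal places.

R0 = Σ lx·mx = 0 + 0 + 1.078 + 0.7832 + 1.8078 + 0.5346 = 4.2036
Σ x·lx·mx = 14.4098; T = 14.4098/4.2036 = 3.42797…
r ≈ ln(R0)/T = ln(4.2036)/3.42797… = 0.41889… → 0.419

0.419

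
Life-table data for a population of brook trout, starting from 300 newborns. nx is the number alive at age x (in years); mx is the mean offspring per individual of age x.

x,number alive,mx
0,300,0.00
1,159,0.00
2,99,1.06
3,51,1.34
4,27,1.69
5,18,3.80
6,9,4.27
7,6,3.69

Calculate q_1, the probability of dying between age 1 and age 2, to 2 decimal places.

lx = nx/n0 = nx/300: 1, 0.53, 0.33, 0.17, 0.09, 0.06, 0.03, 0.02
q_1 = (l_1 − l_2) / l_1 = (0.53 − 0.33) / 0.53
     = 0.2 / 0.53 = 0.377358… → 0.38

0.38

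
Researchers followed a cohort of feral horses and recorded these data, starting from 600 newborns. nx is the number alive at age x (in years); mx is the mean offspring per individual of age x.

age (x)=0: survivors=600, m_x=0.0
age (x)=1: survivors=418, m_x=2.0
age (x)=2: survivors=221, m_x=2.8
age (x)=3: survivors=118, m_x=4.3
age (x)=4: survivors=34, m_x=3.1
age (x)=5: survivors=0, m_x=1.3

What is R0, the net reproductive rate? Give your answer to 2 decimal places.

lx = nx/n0 = nx/600: 1, 0.69667…, 0.36833…, 0.19667…, 0.05667…, 0
lx·mx by age: 0, 1.393333…, 1.031333…, 0.845667…, 0.175667…, 0
R0 = Σ lx·mx = 3.446… → 3.45

3.45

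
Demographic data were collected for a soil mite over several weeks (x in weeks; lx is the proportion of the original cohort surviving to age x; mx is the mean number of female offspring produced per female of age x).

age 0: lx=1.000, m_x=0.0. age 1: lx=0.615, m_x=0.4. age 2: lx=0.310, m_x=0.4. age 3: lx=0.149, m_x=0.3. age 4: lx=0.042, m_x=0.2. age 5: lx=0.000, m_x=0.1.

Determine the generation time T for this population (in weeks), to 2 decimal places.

lx·mx: 0, 0.246, 0.124, 0.0447, 0.0084, 0 → R0 = 0.4231
x·lx·mx: 0, 0.246, 0.248, 0.1341, 0.0336, 0 → Σ = 0.6617
T = 0.6617 / 0.4231 = 1.563933… → 1.56

1.56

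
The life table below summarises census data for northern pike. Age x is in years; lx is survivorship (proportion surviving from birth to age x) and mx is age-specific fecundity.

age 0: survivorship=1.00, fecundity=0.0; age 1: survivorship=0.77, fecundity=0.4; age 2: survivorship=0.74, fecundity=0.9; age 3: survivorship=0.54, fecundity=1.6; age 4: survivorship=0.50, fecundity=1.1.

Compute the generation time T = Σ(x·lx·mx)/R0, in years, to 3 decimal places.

lx·mx: 0, 0.308, 0.666, 0.864, 0.55 → R0 = 2.388
x·lx·mx: 0, 0.308, 1.332, 2.592, 2.2 → Σ = 6.432
T = 6.432 / 2.388 = 2.693467… → 2.693

2.693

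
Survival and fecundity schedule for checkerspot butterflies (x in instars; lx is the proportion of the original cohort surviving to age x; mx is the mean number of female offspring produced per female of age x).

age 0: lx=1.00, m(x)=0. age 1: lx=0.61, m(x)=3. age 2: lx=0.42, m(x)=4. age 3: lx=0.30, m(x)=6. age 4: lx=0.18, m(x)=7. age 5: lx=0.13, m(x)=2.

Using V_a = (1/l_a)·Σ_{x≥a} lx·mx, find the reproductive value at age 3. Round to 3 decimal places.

lx·mx for x ≥ 3: 1.8, 1.26, 0.26 → sum = 3.32
V_3 = 3.32 / l_3 = 3.32 / 0.3 = 11.066667… → 11.067

11.067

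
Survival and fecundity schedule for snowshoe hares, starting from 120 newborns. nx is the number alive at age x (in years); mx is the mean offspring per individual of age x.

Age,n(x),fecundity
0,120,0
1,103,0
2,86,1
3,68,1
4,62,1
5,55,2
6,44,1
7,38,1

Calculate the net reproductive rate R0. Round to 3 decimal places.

lx = nx/n0 = nx/120: 1, 0.85833…, 0.71667…, 0.56667…, 0.51667…, 0.45833…, 0.36667…, 0.31667…
lx·mx by age: 0, 0, 0.716667…, 0.566667…, 0.516667…, 0.916667…, 0.366667…, 0.316667…
R0 = Σ lx·mx = 3.4… → 3.400

3.400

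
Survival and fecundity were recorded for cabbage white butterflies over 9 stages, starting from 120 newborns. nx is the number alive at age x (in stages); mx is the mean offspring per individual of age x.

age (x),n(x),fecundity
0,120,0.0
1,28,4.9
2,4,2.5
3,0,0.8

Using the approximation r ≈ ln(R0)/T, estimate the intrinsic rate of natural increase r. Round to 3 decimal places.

0.191

lx = nx/n0 = nx/120: 1, 0.23333…, 0.03333…, 0
R0 = Σ lx·mx = 0 + 1.14333… + 0.08333… + 0 = 1.226667…
Σ x·lx·mx = 1.31…; T = 1.31…/1.226667… = 1.06793…
r ≈ ln(R0)/T = ln(1.226667…)/1.06793… = 0.1913… → 0.191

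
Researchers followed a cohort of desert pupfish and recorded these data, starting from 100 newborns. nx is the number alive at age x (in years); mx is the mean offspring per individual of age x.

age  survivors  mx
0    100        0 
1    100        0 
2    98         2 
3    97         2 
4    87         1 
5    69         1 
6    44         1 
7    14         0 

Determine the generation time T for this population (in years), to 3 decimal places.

3.273

lx = nx/n0 = nx/100: 1, 1, 0.98, 0.97, 0.87, 0.69, 0.44, 0.14
lx·mx: 0, 0, 1.96, 1.94, 0.87, 0.69, 0.44, 0 → R0 = 5.9
x·lx·mx: 0, 0, 3.92, 5.82, 3.48, 3.45, 2.64, 0 → Σ = 19.31
T = 19.31 / 5.9 = 3.272881… → 3.273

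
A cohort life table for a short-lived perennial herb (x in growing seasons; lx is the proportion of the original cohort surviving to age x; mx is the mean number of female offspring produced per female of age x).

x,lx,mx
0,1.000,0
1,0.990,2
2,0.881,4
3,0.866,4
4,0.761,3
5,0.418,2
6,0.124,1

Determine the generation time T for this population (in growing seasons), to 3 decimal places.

lx·mx: 0, 1.98, 3.524, 3.464, 2.283, 0.836, 0.124 → R0 = 12.211
x·lx·mx: 0, 1.98, 7.048, 10.392, 9.132, 4.18, 0.744 → Σ = 33.476
T = 33.476 / 12.211 = 2.741463… → 2.741

2.741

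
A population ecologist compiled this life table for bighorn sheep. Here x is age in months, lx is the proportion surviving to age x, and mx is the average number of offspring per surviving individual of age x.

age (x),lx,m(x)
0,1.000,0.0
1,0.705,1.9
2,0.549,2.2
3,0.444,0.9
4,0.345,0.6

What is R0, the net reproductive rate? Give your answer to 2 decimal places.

3.15

lx·mx by age: 0, 1.3395, 1.2078, 0.3996, 0.207
R0 = Σ lx·mx = 3.1539 → 3.15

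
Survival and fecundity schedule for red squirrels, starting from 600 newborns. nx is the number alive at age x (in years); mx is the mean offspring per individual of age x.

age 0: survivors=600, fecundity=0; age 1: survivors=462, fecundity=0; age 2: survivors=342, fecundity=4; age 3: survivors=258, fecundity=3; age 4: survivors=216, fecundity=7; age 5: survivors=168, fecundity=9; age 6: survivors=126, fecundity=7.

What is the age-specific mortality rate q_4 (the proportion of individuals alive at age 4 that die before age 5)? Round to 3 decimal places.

0.222

lx = nx/n0 = nx/600: 1, 0.77, 0.57, 0.43, 0.36, 0.28, 0.21
q_4 = (l_4 − l_5) / l_4 = (0.36 − 0.28) / 0.36
     = 0.08 / 0.36 = 0.222222… → 0.222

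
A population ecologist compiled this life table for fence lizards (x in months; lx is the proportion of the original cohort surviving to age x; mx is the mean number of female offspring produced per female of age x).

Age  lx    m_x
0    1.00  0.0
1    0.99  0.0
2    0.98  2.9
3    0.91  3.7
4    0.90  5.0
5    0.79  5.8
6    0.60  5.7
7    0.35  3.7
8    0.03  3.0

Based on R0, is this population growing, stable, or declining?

R0 = Σ lx·mx = 0 + 0 + 2.842 + 3.367 + 4.5 + 4.582 + 3.42 + 1.295 + 0.09 = 20.096
R0 > 1, so the population is growing.

growing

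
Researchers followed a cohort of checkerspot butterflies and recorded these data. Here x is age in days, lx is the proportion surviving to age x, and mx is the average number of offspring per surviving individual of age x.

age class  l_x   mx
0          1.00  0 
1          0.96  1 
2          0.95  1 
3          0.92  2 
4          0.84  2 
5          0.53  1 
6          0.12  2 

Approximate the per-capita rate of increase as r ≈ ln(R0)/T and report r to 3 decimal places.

R0 = Σ lx·mx = 0 + 0.96 + 0.95 + 1.84 + 1.68 + 0.53 + 0.24 = 6.2
Σ x·lx·mx = 19.19; T = 19.19/6.2 = 3.09516…
r ≈ ln(R0)/T = ln(6.2)/3.09516… = 0.58948… → 0.589

0.589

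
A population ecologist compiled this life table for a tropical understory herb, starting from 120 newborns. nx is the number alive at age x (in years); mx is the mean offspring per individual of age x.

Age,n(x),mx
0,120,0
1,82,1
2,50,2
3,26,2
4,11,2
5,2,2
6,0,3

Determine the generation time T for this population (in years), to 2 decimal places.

lx = nx/n0 = nx/120: 1, 0.68333…, 0.41667…, 0.21667…, 0.09167…, 0.01667…, 0
lx·mx: 0, 0.683333…, 0.833333…, 0.433333…, 0.183333…, 0.033333…, 0 → R0 = 2.166667…
x·lx·mx: 0, 0.683333…, 1.666667…, 1.3…, 0.733333…, 0.166667…, 0 → Σ = 4.55…
T = 4.55… / 2.166667… = 2.1… → 2.10

2.10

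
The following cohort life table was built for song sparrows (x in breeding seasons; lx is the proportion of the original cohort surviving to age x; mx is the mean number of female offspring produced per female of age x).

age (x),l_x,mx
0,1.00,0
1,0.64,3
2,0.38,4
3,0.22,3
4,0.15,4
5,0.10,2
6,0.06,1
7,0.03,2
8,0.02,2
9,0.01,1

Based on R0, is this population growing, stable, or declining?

growing

R0 = Σ lx·mx = 0 + 1.92 + 1.52 + 0.66 + 0.6 + 0.2 + 0.06 + 0.06 + 0.04 + 0.01 = 5.07
R0 > 1, so the population is growing.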